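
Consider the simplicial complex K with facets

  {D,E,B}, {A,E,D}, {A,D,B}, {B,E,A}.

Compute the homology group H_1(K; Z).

H_1 ≅ 0.

Order the vertices as A < B < D < E. Listing each simplex with vertices in this order, K has dimension 2 with simplices:

  0-simplices (4): A, B, D, E
  1-simplices (6): AB, AD, AE, BD, BE, DE
  2-simplices (4): ABD, ABE, ADE, BDE

giving chain groups C_0 ≅ Z^4, C_1 ≅ Z^6, C_2 ≅ Z^4.

∂_1: C_1 → C_0 sends each edge [p,q] (with p < q) to q − p. For instance
  ∂AB = B − A.
The 4×6 boundary matrix has rank 3 and Smith normal form diag(1,1,1).

Boundary ∂_2: C_2 → C_1 sends each 2-simplex [p,q,r] to [q,r] − [p,r] + [p,q]. For instance
  ∂ABE = BE − AE + AB,
  ∂ADE = DE − AE + AD.
This gives a 6×4 integer matrix of rank 3; reducing to Smith normal form yields diagonal entries (1,1,1).

Reading off H_k = ker ∂_k / im ∂_{k+1}:

  H_1: rank ker ∂_1 − rank ∂_2 = (6 − 3) − 3 = 0, and the invariant factors of ∂_2 are all 1, so H_1 = 0.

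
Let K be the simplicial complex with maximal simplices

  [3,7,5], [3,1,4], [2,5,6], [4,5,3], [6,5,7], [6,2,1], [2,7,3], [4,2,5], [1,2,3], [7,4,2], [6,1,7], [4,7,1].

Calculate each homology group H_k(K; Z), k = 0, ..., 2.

We work with the vertex ordering 1 < 2 < 3 < 4 < 5 < 6 < 7. The simplices of K, each written with vertices in increasing order, are:

  0-simplices (7): [1], [2], [3], [4], [5], [6], [7]
  1-simplices (18): [1,2], [1,3], [1,4], [1,6], [1,7], [2,3], [2,4], [2,5], [2,6], [2,7], [3,4], [3,5], [3,7], [4,5], [4,7], [5,6], [5,7], [6,7]
  2-simplices (12): [1,2,3], [1,2,6], [1,3,4], [1,4,7], [1,6,7], [2,3,7], [2,4,5], [2,4,7], [2,5,6], [3,4,5], [3,5,7], [5,6,7]

so the chain groups are C_0 ≅ Z^7, C_1 ≅ Z^18, C_2 ≅ Z^12.

∂_1: C_1 → C_0 maps an edge to its endpoints' difference, ∂[p,q] = q − p. For instance
  ∂[6,7] = [7] − [6].
This gives a 7×18 integer matrix of rank 6; reducing to Smith normal form yields diagonal entries (1,1,1,1,1,1).

∂_2: C_2 → C_1 maps a triangle to the signed sum of its edges. For instance
  ∂[1,6,7] = [6,7] − [1,7] + [1,6],
  ∂[2,5,6] = [5,6] − [2,6] + [2,5].
The 18×12 boundary matrix has rank 12 and Smith normal form diag(1,1,1,1,1,1,1,1,1,1,1,2).

Now H_k = ker ∂_k / im ∂_{k+1}, so:

  H_0: rank C_0 − rank ∂_1 = 7 − 6 = 1, and the invariant factors of ∂_1 are all 1, so H_0 = Z.
  H_1: rank ker ∂_1 − rank ∂_2 = (18 − 6) − 12 = 0, and ∂_2 has invariant factor 2 > 1, so H_1 = Z_2.
  H_2: rank ker ∂_2 − rank ∂_3 = (12 − 12) − 0 = 0, and there is no ∂_3, so H_2 = 0.

(K is a triangulation of the real projective plane RP^2.)

H_0 ≅ Z,  H_1 ≅ Z_2,  H_2 = 0.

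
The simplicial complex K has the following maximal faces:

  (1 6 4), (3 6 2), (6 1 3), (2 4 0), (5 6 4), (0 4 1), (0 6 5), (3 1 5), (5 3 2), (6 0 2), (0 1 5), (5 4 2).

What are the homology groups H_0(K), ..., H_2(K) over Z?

K has 7 vertices, 18 edges, 12 triangles.
rank ∂_0 = 0, rank ∂_1 = 6 ⇒ b_0 = 7 − 0 − 6 = 1; all invariant factors of ∂_1 are 1 so no torsion. So H_0 = Z.
rank ∂_1 = 6, rank ∂_2 = 12 ⇒ b_1 = 18 − 6 − 12 = 0; ∂_2 has invariant factor(s) [2] giving torsion. So H_1 = Z/2.
rank ∂_2 = 12, rank ∂_3 = 0 ⇒ b_2 = 12 − 12 − 0 = 0. So H_2 = 0.

H_0 = Z,  H_1 = Z/2,  H_2 = 0.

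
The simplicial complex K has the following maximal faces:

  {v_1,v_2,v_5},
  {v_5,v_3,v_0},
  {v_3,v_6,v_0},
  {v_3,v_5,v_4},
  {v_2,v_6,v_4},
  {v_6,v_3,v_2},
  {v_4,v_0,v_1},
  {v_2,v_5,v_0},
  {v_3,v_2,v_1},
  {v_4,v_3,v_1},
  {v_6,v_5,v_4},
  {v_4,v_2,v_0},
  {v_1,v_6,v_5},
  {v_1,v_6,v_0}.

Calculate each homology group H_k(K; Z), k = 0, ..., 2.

H_0 ≅ Z,  H_1 ≅ Z^2,  H_2 ≅ Z.

Order the vertices as v_0 < v_1 < v_2 < v_3 < v_4 < v_5 < v_6. Listing each simplex with vertices in this order, K has dimension 2 with simplices:

  0-simplices (7): [v_0], [v_1], [v_2], [v_3], [v_4], [v_5], [v_6]
  1-simplices (21): (21 of them)
  2-simplices (14): (14 of them)

so the chain groups are C_0 ≅ Z^7, C_1 ≅ Z^21, C_2 ≅ Z^14.

∂_1: C_1 → C_0 sends each edge [p,q] (with p < q) to q − p. For instance
  ∂[v_3,v_4] = [v_4] − [v_3].
The resulting 7×21 matrix has rank 6, and its Smith normal form has invariant factors (1,1,1,1,1,1).

Boundary ∂_2: C_2 → C_1 maps a triangle to the signed sum of its edges. For instance
  ∂[v_0,v_3,v_5] = [v_3,v_5] − [v_0,v_5] + [v_0,v_3],
  ∂[v_0,v_1,v_4] = [v_1,v_4] − [v_0,v_4] + [v_0,v_1].
The 21×14 boundary matrix has rank 13 and Smith normal form diag(1,1,1,1,1,1,1,1,1,1,1,1,1).

Now H_k = ker ∂_k / im ∂_{k+1}, so:

  H_0: rank C_0 − rank ∂_1 = 7 − 6 = 1, and the invariant factors of ∂_1 are all 1, so H_0 = Z.
  H_1: rank ker ∂_1 − rank ∂_2 = (21 − 6) − 13 = 2, and the invariant factors of ∂_2 are all 1, so H_1 = Z^2.
  H_2: rank ker ∂_2 − rank ∂_3 = (14 − 13) − 0 = 1, and there is no ∂_3, so H_2 = Z.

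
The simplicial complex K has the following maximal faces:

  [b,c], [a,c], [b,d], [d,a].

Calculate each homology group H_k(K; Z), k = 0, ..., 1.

H_0 = Z,  H_1 = Z.

We work with the vertex ordering a < b < c < d. The simplices of K, each written with vertices in increasing order, are:

  0-simplices (4): a, b, c, d
  1-simplices (4): ac, ad, bc, bd

so the chain groups are C_0 ≅ Z^4, C_1 ≅ Z^4.

The boundary map ∂_1: C_1 → C_0 sends each edge [p,q] (with p < q) to q − p.
The 4×4 boundary matrix has rank 3 and Smith normal form diag(1,1,1).

From H_k ≅ ker(∂_k) / im(∂_{k+1}) we obtain:

  H_0: rank C_0 − rank ∂_1 = 4 − 3 = 1, and the invariant factors of ∂_1 are all 1, so H_0 ≅ Z.
  H_1: rank ker ∂_1 − rank ∂_2 = (4 − 3) − 0 = 1, and there is no ∂_2, so H_1 ≅ Z.

As a check, the Euler characteristic is 4 − 4 = 0, which agrees with 1 − 1 = 0.
(K is a triangulation of the circle S^1.)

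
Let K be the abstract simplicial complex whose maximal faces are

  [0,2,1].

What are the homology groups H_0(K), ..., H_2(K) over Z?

H_0 = Z,  H_1 = 0,  H_2 = 0.

Fix the vertex order 0 < 1 < 2 and write every simplex with vertices in increasing order. Then dim K = 2 and the simplices of K are:

  0-simplices (3): [0], [1], [2]
  1-simplices (3): [0,1], [0,2], [1,2]
  2-simplices (1): [0,1,2]

so the chain groups are C_0 ≅ Z^3, C_1 ≅ Z^3, C_2 ≅ Z^1.

The boundary map ∂_1: C_1 → C_0 is given by ∂[p,q] = [q] − [p].
The resulting 3×3 matrix has rank 2, and its Smith normal form has invariant factors (1,1).

∂_2: C_2 → C_1 sends each 2-simplex [p,q,r] to [q,r] − [p,r] + [p,q]. For instance
  ∂[0,1,2] = [1,2] − [0,2] + [0,1].
As a 3×1 matrix over Z this has rank 1, with invariant factors (1).

From H_k ≅ ker(∂_k) / im(∂_{k+1}) we obtain:

  H_0: rank C_0 − rank ∂_1 = 3 − 2 = 1, and the invariant factors of ∂_1 are all 1, so H_0 ≅ Z.
  H_1: rank ker ∂_1 − rank ∂_2 = (3 − 2) − 1 = 0, and the invariant factors of ∂_2 are all 1, so H_1 ≅ 0.
  H_2: rank ker ∂_2 − rank ∂_3 = (1 − 1) − 0 = 0, and there is no ∂_3, so H_2 ≅ 0.

As a check, the Euler characteristic is 3 − 3 + 1 = 1, which agrees with 1 − 0 + 0 = 1.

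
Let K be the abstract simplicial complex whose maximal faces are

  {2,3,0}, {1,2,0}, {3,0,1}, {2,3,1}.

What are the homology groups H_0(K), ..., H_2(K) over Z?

Fix the vertex order 0 < 1 < 2 < 3 and write every simplex with vertices in increasing order. Then dim K = 2 and the simplices of K are:

  0-simplices (4): [0], [1], [2], [3]
  1-simplices (6): [0,1], [0,2], [0,3], [1,2], [1,3], [2,3]
  2-simplices (4): [0,1,2], [0,1,3], [0,2,3], [1,2,3]

giving chain groups C_0 ≅ Z^4, C_1 ≅ Z^6, C_2 ≅ Z^4.

Boundary ∂_1: C_1 → C_0 maps an edge to its endpoints' difference, ∂[p,q] = q − p.
This gives a 4×6 integer matrix of rank 3; reducing to Smith normal form yields diagonal entries (1,1,1).

∂_2: C_2 → C_1 maps a triangle to the signed sum of its edges. For instance
  ∂[0,1,2] = [1,2] − [0,2] + [0,1],
  ∂[0,1,3] = [1,3] − [0,3] + [0,1].
The resulting 6×4 matrix has rank 3, and its Smith normal form has invariant factors (1,1,1).

Now H_k = ker ∂_k / im ∂_{k+1}, so:

  H_0: rank C_0 − rank ∂_1 = 4 − 3 = 1, and the invariant factors of ∂_1 are all 1, so H_0 ≅ Z.
  H_1: rank ker ∂_1 − rank ∂_2 = (6 − 3) − 3 = 0, and the invariant factors of ∂_2 are all 1, so H_1 ≅ 0.
  H_2: rank ker ∂_2 − rank ∂_3 = (4 − 3) − 0 = 1, and there is no ∂_3, so H_2 ≅ Z.

H_0 = Z,  H_1 = 0,  H_2 = Z.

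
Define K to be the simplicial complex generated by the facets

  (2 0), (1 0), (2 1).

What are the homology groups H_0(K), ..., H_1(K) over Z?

We work with the vertex ordering 0 < 1 < 2. The simplices of K, each written with vertices in increasing order, are:

  0-simplices (3): [0], [1], [2]
  1-simplices (3): [0,1], [0,2], [1,2]

giving chain groups C_0 ≅ Z^3, C_1 ≅ Z^3.

∂_1: C_1 → C_0 is given by ∂[p,q] = [q] − [p]. For instance
  ∂[0,1] = [1] − [0].
This gives a 3×3 integer matrix of rank 2; reducing to Smith normal form yields diagonal entries (1,1).

Reading off H_k = ker ∂_k / im ∂_{k+1}:

  H_0: rank C_0 − rank ∂_1 = 3 − 2 = 1, and the invariant factors of ∂_1 are all 1, so H_0 = Z.
  H_1: rank ker ∂_1 − rank ∂_2 = (3 − 2) − 0 = 1, and there is no ∂_2, so H_1 = Z.

H_0 = Z,  H_1 = Z.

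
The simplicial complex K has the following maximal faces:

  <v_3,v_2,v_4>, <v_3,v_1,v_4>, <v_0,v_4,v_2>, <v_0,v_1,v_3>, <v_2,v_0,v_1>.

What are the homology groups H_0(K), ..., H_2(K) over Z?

K has 5 vertices, 10 edges, 5 triangles.
rank ∂_0 = 0, rank ∂_1 = 4 ⇒ b_0 = 5 − 0 − 4 = 1; all invariant factors of ∂_1 are 1 so no torsion. So H_0 ≅ Z.
rank ∂_1 = 4, rank ∂_2 = 5 ⇒ b_1 = 10 − 4 − 5 = 1; all invariant factors of ∂_2 are 1 so no torsion. So H_1 ≅ Z.
rank ∂_2 = 5, rank ∂_3 = 0 ⇒ b_2 = 5 − 5 − 0 = 0. So H_2 ≅ 0.

H_0 ≅ Z,  H_1 ≅ Z,  H_2 = 0.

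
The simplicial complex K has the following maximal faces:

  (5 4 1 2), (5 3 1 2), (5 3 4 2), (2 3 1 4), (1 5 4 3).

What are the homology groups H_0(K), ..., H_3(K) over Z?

K has 5 vertices, 10 edges, 10 triangles, 5 3-simplices.
rank ∂_0 = 0, rank ∂_1 = 4 ⇒ b_0 = 5 − 0 − 4 = 1; all invariant factors of ∂_1 are 1 so no torsion. So H_0 = Z.
rank ∂_1 = 4, rank ∂_2 = 6 ⇒ b_1 = 10 − 4 − 6 = 0; all invariant factors of ∂_2 are 1 so no torsion. So H_1 = 0.
rank ∂_2 = 6, rank ∂_3 = 4 ⇒ b_2 = 10 − 6 − 4 = 0; all invariant factors of ∂_3 are 1 so no torsion. So H_2 = 0.
rank ∂_3 = 4, rank ∂_4 = 0 ⇒ b_3 = 5 − 4 − 0 = 1. So H_3 = Z.

H_0 ≅ Z,  H_1 = 0,  H_2 = 0,  H_3 ≅ Z.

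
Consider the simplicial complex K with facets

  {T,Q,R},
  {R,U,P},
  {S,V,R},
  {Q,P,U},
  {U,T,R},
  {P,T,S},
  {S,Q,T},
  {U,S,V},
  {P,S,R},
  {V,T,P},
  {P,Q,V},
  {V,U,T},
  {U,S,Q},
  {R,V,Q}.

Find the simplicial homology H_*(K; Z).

H_0 = Z,  H_1 = Z^2,  H_2 = Z.

Fix the vertex order P < Q < R < S < T < U < V and write every simplex with vertices in increasing order. Then dim K = 2 and the simplices of K are:

  0-simplices (7): P, Q, R, S, T, U, V
  1-simplices (21): PQ, PR, PS, PT, PU, PV, QR, QS, QT, QU, QV, RS, RT, RU, RV, ST, SU, SV, TU, TV, UV
  2-simplices (14): PQU, PQV, PRS, PRU, PST, PTV, QRT, QRV, QST, QSU, RSV, RTU, SUV, TUV

Hence C_0 ≅ Z^7, C_1 ≅ Z^21, C_2 ≅ Z^14.

The boundary map ∂_1: C_1 → C_0 maps an edge to its endpoints' difference, ∂[p,q] = q − p. For instance
  ∂PQ = Q − P.
This gives a 7×21 integer matrix of rank 6; reducing to Smith normal form yields diagonal entries (1,1,1,1,1,1).

The boundary map ∂_2: C_2 → C_1 sends each 2-simplex [p,q,r] to [q,r] − [p,r] + [p,q]. For instance
  ∂TUV = UV − TV + TU,
  ∂PQU = QU − PU + PQ.
As a 21×14 matrix over Z this has rank 13, with invariant factors (1,1,1,1,1,1,1,1,1,1,1,1,1).

Computing H_k = (kernel of ∂_k) / (image of ∂_{k+1}):

  H_0: rank C_0 − rank ∂_1 = 7 − 6 = 1, and the invariant factors of ∂_1 are all 1, so H_0 = Z.
  H_1: rank ker ∂_1 − rank ∂_2 = (21 − 6) − 13 = 2, and the invariant factors of ∂_2 are all 1, so H_1 = Z^2.
  H_2: rank ker ∂_2 − rank ∂_3 = (14 − 13) − 0 = 1, and there is no ∂_3, so H_2 = Z.

As a check, the Euler characteristic is 7 − 21 + 14 = 0, which agrees with 1 − 2 + 1 = 0.
(K is a triangulation of the torus T^2.)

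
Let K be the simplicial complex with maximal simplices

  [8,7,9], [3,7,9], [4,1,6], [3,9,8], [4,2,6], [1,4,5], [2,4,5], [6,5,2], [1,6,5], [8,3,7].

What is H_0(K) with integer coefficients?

Take the total order 1 < 2 < 3 < 4 < 5 < 6 < 7 < 8 < 9 on the vertex set. Then K (dimension 2) consists of the simplices:

  0-simplices (9): [1], [2], [3], [4], [5], [6], [7], [8], [9]
  1-simplices (15): [1,4], [1,5], [1,6], [2,4], [2,5], [2,6], [3,7], [3,8], [3,9], [4,5], [4,6], [5,6], [7,8], [7,9], [8,9]
  2-simplices (10): [1,4,5], [1,4,6], [1,5,6], [2,4,5], [2,4,6], [2,5,6], [3,7,8], [3,7,9], [3,8,9], [7,8,9]

so the chain groups are C_0 ≅ Z^9, C_1 ≅ Z^15, C_2 ≅ Z^10.

∂_1: C_1 → C_0 is given by ∂[p,q] = [q] − [p]. For instance
  ∂[4,6] = [6] − [4].
The 9×15 boundary matrix has rank 7 and Smith normal form diag(1,1,1,1,1,1,1).

The boundary map ∂_2: C_2 → C_1 acts by ∂[p,q,r] = [q,r] − [p,r] + [p,q]. For instance
  ∂[3,7,9] = [7,9] − [3,9] + [3,7],
  ∂[2,5,6] = [5,6] − [2,6] + [2,5].
As a 15×10 matrix over Z this has rank 8, with invariant factors (1,1,1,1,1,1,1,1).

Now H_k = ker ∂_k / im ∂_{k+1}, so:

  H_0: rank C_0 − rank ∂_1 = 9 − 7 = 2, and the invariant factors of ∂_1 are all 1, so H_0 ≅ Z^2.

(K is a triangulation of the disjoint union of the 2-sphere S^2 and the 2-sphere S^2.)

H_0 ≅ Z^2.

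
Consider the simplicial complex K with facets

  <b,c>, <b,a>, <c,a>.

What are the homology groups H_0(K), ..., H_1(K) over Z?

Take the total order a < b < c on the vertex set. Then K (dimension 1) consists of the simplices:

  0-simplices (3): a, b, c
  1-simplices (3): ab, ac, bc

so the chain groups are C_0 ≅ Z^3, C_1 ≅ Z^3.

Boundary ∂_1: C_1 → C_0 maps an edge to its endpoints' difference, ∂[p,q] = q − p. For instance
  ∂ab = b − a.
The resulting 3×3 matrix has rank 2, and its Smith normal form has invariant factors (1,1).

From H_k ≅ ker(∂_k) / im(∂_{k+1}) we obtain:

  H_0: rank C_0 − rank ∂_1 = 3 − 2 = 1, and the invariant factors of ∂_1 are all 1, so H_0 = Z.
  H_1: rank ker ∂_1 − rank ∂_2 = (3 − 2) − 0 = 1, and there is no ∂_2, so H_1 = Z.

(K is a triangulation of the circle S^1.)

H_0 ≅ Z,  H_1 ≅ Z.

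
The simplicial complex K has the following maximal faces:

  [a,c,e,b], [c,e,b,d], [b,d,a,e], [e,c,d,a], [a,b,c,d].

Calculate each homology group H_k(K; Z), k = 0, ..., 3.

H_0 ≅ Z,  H_1 = 0,  H_2 = 0,  H_3 ≅ Z.

Take the total order a < b < c < d < e on the vertex set. Then K (dimension 3) consists of the simplices:

  0-simplices (5): a, b, c, d, e
  1-simplices (10): ab, ac, ad, ae, bc, bd, be, cd, ce, de
  2-simplices (10): abc, abd, abe, acd, ace, ade, bcd, bce, bde, cde
  3-simplices (5): abcd, abce, abde, acde, bcde

Hence C_0 ≅ Z^5, C_1 ≅ Z^10, C_2 ≅ Z^10, C_3 ≅ Z^5.

∂_1: C_1 → C_0 sends each edge [p,q] (with p < q) to q − p. For instance
  ∂ae = e − a.
The resulting 5×10 matrix has rank 4, and its Smith normal form has invariant factors (1,1,1,1).

The boundary map ∂_2: C_2 → C_1 acts by ∂[p,q,r] = [q,r] − [p,r] + [p,q]. For instance
  ∂abe = be − ae + ab,
  ∂ace = ce − ae + ac.
As a 10×10 matrix over Z this has rank 6, with invariant factors (1,1,1,1,1,1).

∂_3: C_3 → C_2 sends each 3-simplex σ to the alternating sum Σ_i (−1)^i (σ with its i-th vertex removed). For instance
  ∂acde = cde − ade + ace − acd,
  ∂bcde = cde − bde + bce − bcd.
The 10×5 boundary matrix has rank 4 and Smith normal form diag(1,1,1,1).

From H_k ≅ ker(∂_k) / im(∂_{k+1}) we obtain:

  H_0: rank C_0 − rank ∂_1 = 5 − 4 = 1, and the invariant factors of ∂_1 are all 1, so H_0 = Z.
  H_1: rank ker ∂_1 − rank ∂_2 = (10 − 4) − 6 = 0, and the invariant factors of ∂_2 are all 1, so H_1 = 0.
  H_2: rank ker ∂_2 − rank ∂_3 = (10 − 6) − 4 = 0, and the invariant factors of ∂_3 are all 1, so H_2 = 0.
  H_3: rank ker ∂_3 − rank ∂_4 = (5 − 4) − 0 = 1, and there is no ∂_4, so H_3 = Z.

(K is a triangulation of the 3-sphere S^3.)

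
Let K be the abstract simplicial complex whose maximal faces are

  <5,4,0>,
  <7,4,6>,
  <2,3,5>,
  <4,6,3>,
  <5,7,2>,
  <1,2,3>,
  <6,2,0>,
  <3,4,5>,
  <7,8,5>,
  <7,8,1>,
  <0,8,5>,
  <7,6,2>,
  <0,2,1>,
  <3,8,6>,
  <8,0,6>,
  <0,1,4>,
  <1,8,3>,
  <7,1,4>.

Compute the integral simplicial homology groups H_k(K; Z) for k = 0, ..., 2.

Fix the vertex order 0 < 1 < 2 < 3 < 4 < 5 < 6 < 7 < 8 and write every simplex with vertices in increasing order. Then dim K = 2 and the simplices of K are:

  0-simplices (9): [0], [1], [2], [3], [4], [5], [6], [7], [8]
  1-simplices (27): (27 of them)
  2-simplices (18): [0,1,2], [0,1,4], [0,2,6], [0,4,5], [0,5,8], [0,6,8], [1,2,3], [1,3,8], [1,4,7], [1,7,8], [2,3,5], [2,5,7], [2,6,7], [3,4,5], [3,4,6], [3,6,8], [4,6,7], [5,7,8]

giving chain groups C_0 ≅ Z^9, C_1 ≅ Z^27, C_2 ≅ Z^18.

∂_1: C_1 → C_0 is given by ∂[p,q] = [q] − [p]. For instance
  ∂[4,7] = [7] − [4].
The 9×27 boundary matrix has rank 8 and Smith normal form diag(1,1,1,1,1,1,1,1).

Boundary ∂_2: C_2 → C_1 maps a triangle to the signed sum of its edges. For instance
  ∂[0,2,6] = [2,6] − [0,6] + [0,2],
  ∂[0,6,8] = [6,8] − [0,8] + [0,6].
The 27×18 boundary matrix has rank 17 and Smith normal form diag(1,1,1,1,1,1,1,1,1,1,1,1,1,1,1,1,1).

Now H_k = ker ∂_k / im ∂_{k+1}, so:

  H_0: rank C_0 − rank ∂_1 = 9 − 8 = 1, and the invariant factors of ∂_1 are all 1, so H_0 ≅ Z.
  H_1: rank ker ∂_1 − rank ∂_2 = (27 − 8) − 17 = 2, and the invariant factors of ∂_2 are all 1, so H_1 ≅ Z^2.
  H_2: rank ker ∂_2 − rank ∂_3 = (18 − 17) − 0 = 1, and there is no ∂_3, so H_2 ≅ Z.

(K is a triangulation of the torus T^2.)

H_0 = Z,  H_1 = Z^2,  H_2 = Z.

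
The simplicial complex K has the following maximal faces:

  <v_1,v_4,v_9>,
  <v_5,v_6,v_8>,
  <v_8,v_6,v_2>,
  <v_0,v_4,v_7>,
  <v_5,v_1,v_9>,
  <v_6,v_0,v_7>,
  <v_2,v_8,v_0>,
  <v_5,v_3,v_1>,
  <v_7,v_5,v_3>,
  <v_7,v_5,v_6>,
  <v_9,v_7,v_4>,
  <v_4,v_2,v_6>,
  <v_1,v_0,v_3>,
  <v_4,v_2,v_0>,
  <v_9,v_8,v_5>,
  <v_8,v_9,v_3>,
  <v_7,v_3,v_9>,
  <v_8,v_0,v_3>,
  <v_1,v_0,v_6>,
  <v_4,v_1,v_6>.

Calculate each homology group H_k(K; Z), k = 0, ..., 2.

K has 10 vertices, 30 edges, 20 triangles.
rank ∂_0 = 0, rank ∂_1 = 9 ⇒ b_0 = 10 − 0 − 9 = 1; all invariant factors of ∂_1 are 1 so no torsion. So H_0 ≅ Z.
rank ∂_1 = 9, rank ∂_2 = 20 ⇒ b_1 = 30 − 9 − 20 = 1; ∂_2 has invariant factor(s) [2] giving torsion. So H_1 ≅ Z × Z/2.
rank ∂_2 = 20, rank ∂_3 = 0 ⇒ b_2 = 20 − 20 − 0 = 0. So H_2 ≅ 0.

H_0 ≅ Z,  H_1 ≅ Z × Z/2,  H_2 = 0.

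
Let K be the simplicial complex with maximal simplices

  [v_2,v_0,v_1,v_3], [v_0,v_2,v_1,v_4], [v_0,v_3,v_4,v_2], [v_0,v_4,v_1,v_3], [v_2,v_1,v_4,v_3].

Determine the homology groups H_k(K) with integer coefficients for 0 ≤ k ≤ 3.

Take the total order v_0 < v_1 < v_2 < v_3 < v_4 on the vertex set. Then K (dimension 3) consists of the simplices:

  0-simplices (5): [v_0], [v_1], [v_2], [v_3], [v_4]
  1-simplices (10): [v_0,v_1], [v_0,v_2], [v_0,v_3], [v_0,v_4], [v_1,v_2], [v_1,v_3], [v_1,v_4], [v_2,v_3], [v_2,v_4], [v_3,v_4]
  2-simplices (10): [v_0,v_1,v_2], [v_0,v_1,v_3], [v_0,v_1,v_4], [v_0,v_2,v_3], [v_0,v_2,v_4], [v_0,v_3,v_4], [v_1,v_2,v_3], [v_1,v_2,v_4], [v_1,v_3,v_4], [v_2,v_3,v_4]
  3-simplices (5): [v_0,v_1,v_2,v_3], [v_0,v_1,v_2,v_4], [v_0,v_1,v_3,v_4], [v_0,v_2,v_3,v_4], [v_1,v_2,v_3,v_4]

so the chain groups are C_0 ≅ Z^5, C_1 ≅ Z^10, C_2 ≅ Z^10, C_3 ≅ Z^5.

The boundary map ∂_1: C_1 → C_0 is given by ∂[p,q] = [q] − [p]. For instance
  ∂[v_2,v_3] = [v_3] − [v_2].
The 5×10 boundary matrix has rank 4 and Smith normal form diag(1,1,1,1).

The boundary map ∂_2: C_2 → C_1 sends each 2-simplex [p,q,r] to [q,r] − [p,r] + [p,q]. For instance
  ∂[v_1,v_2,v_3] = [v_2,v_3] − [v_1,v_3] + [v_1,v_2],
  ∂[v_0,v_3,v_4] = [v_3,v_4] − [v_0,v_4] + [v_0,v_3].
This gives a 10×10 integer matrix of rank 6; reducing to Smith normal form yields diagonal entries (1,1,1,1,1,1).

The boundary map ∂_3: C_3 → C_2 sends each 3-simplex σ to the alternating sum Σ_i (−1)^i (σ with its i-th vertex removed). For instance
  ∂[v_1,v_2,v_3,v_4] = [v_2,v_3,v_4] − [v_1,v_3,v_4] + [v_1,v_2,v_4] − [v_1,v_2,v_3],
  ∂[v_0,v_1,v_2,v_4] = [v_1,v_2,v_4] − [v_0,v_2,v_4] + [v_0,v_1,v_4] − [v_0,v_1,v_2].
This gives a 10×5 integer matrix of rank 4; reducing to Smith normal form yields diagonal entries (1,1,1,1).

From H_k ≅ ker(∂_k) / im(∂_{k+1}) we obtain:

  H_0: rank C_0 − rank ∂_1 = 5 − 4 = 1, and the invariant factors of ∂_1 are all 1, so H_0 ≅ Z.
  H_1: rank ker ∂_1 − rank ∂_2 = (10 − 4) − 6 = 0, and the invariant factors of ∂_2 are all 1, so H_1 ≅ 0.
  H_2: rank ker ∂_2 − rank ∂_3 = (10 − 6) − 4 = 0, and the invariant factors of ∂_3 are all 1, so H_2 ≅ 0.
  H_3: rank ker ∂_3 − rank ∂_4 = (5 − 4) − 0 = 1, and there is no ∂_4, so H_3 ≅ Z.

H_0 = Z,  H_1 = 0,  H_2 = 0,  H_3 = Z.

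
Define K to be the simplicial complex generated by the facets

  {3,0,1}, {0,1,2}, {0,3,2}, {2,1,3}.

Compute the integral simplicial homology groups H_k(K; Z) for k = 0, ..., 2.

Order the vertices as 0 < 1 < 2 < 3. Listing each simplex with vertices in this order, K has dimension 2 with simplices:

  0-simplices (4): [0], [1], [2], [3]
  1-simplices (6): [0,1], [0,2], [0,3], [1,2], [1,3], [2,3]
  2-simplices (4): [0,1,2], [0,1,3], [0,2,3], [1,2,3]

giving chain groups C_0 ≅ Z^4, C_1 ≅ Z^6, C_2 ≅ Z^4.

The boundary map ∂_1: C_1 → C_0 maps an edge to its endpoints' difference, ∂[p,q] = q − p. For instance
  ∂[1,2] = [2] − [1].
As a 4×6 matrix over Z this has rank 3, with invariant factors (1,1,1).

∂_2: C_2 → C_1 sends each 2-simplex [p,q,r] to [q,r] − [p,r] + [p,q]. For instance
  ∂[1,2,3] = [2,3] − [1,3] + [1,2],
  ∂[0,1,3] = [1,3] − [0,3] + [0,1].
The resulting 6×4 matrix has rank 3, and its Smith normal form has invariant factors (1,1,1).

Reading off H_k = ker ∂_k / im ∂_{k+1}:

  H_0: rank C_0 − rank ∂_1 = 4 − 3 = 1, and the invariant factors of ∂_1 are all 1, so H_0 ≅ Z.
  H_1: rank ker ∂_1 − rank ∂_2 = (6 − 3) − 3 = 0, and the invariant factors of ∂_2 are all 1, so H_1 ≅ 0.
  H_2: rank ker ∂_2 − rank ∂_3 = (4 − 3) − 0 = 1, and there is no ∂_3, so H_2 ≅ Z.

H_0 = Z,  H_1 = 0,  H_2 = Z.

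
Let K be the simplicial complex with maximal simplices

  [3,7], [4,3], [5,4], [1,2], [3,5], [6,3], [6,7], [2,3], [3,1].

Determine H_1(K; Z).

We work with the vertex ordering 1 < 2 < 3 < 4 < 5 < 6 < 7. The simplices of K, each written with vertices in increasing order, are:

  0-simplices (7): [1], [2], [3], [4], [5], [6], [7]
  1-simplices (9): [1,2], [1,3], [2,3], [3,4], [3,5], [3,6], [3,7], [4,5], [6,7]

giving chain groups C_0 ≅ Z^7, C_1 ≅ Z^9.

The boundary map ∂_1: C_1 → C_0 is given by ∂[p,q] = [q] − [p]. For instance
  ∂[1,3] = [3] − [1].
This gives a 7×9 integer matrix of rank 6; reducing to Smith normal form yields diagonal entries (1,1,1,1,1,1).

From H_k ≅ ker(∂_k) / im(∂_{k+1}) we obtain:

  H_1: rank ker ∂_1 − rank ∂_2 = (9 − 6) − 0 = 3, and there is no ∂_2, so H_1 = Z^3.

(K is a triangulation of a wedge of 3 circles.)

H_1 = Z^3.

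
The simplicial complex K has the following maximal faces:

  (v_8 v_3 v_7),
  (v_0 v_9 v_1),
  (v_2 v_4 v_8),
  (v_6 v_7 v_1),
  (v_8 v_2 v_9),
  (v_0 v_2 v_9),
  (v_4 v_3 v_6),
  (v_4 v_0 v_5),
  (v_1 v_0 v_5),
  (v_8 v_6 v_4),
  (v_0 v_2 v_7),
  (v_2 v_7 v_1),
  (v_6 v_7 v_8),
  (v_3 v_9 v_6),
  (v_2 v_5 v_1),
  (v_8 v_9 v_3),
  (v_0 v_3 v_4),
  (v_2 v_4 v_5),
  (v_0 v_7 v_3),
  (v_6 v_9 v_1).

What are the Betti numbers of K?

b_0 = 1, b_1 = 1, b_2 = 0.

Fix the vertex order v_0 < v_1 < v_2 < v_3 < v_4 < v_5 < v_6 < v_7 < v_8 < v_9 and write every simplex with vertices in increasing order. Then dim K = 2 and the simplices of K are:

  0-simplices (10): [v_0], [v_1], [v_2], [v_3], [v_4], [v_5], [v_6], [v_7], [v_8], [v_9]
  1-simplices (30): (30 of them)
  2-simplices (20): (20 of them)

giving chain groups C_0 ≅ Z^10, C_1 ≅ Z^30, C_2 ≅ Z^20.

∂_1: C_1 → C_0 is given by ∂[p,q] = [q] − [p].
The 10×30 boundary matrix has rank 9 and Smith normal form diag(1,1,1,1,1,1,1,1,1).

The boundary map ∂_2: C_2 → C_1 sends each 2-simplex [p,q,r] to [q,r] − [p,r] + [p,q]. For instance
  ∂[v_2,v_4,v_5] = [v_4,v_5] − [v_2,v_5] + [v_2,v_4],
  ∂[v_0,v_3,v_7] = [v_3,v_7] − [v_0,v_7] + [v_0,v_3].
As a 30×20 matrix over Z this has rank 20, with invariant factors (1,1,1,1,1,1,1,1,1,1,1,1,1,1,1,1,1,1,1,2).

From H_k ≅ ker(∂_k) / im(∂_{k+1}) we obtain:

  H_0: rank C_0 − rank ∂_1 = 10 − 9 = 1, and the invariant factors of ∂_1 are all 1, so H_0 = Z.
  H_1: rank ker ∂_1 − rank ∂_2 = (30 − 9) − 20 = 1, and ∂_2 has invariant factor 2 > 1, so H_1 = Z × Z/2.
  H_2: rank ker ∂_2 − rank ∂_3 = (20 − 20) − 0 = 0, and there is no ∂_3, so H_2 = 0.

(K is a triangulation of the Klein bottle.)

Hence the Betti numbers are b_0 = 1, b_1 = 1, b_2 = 0.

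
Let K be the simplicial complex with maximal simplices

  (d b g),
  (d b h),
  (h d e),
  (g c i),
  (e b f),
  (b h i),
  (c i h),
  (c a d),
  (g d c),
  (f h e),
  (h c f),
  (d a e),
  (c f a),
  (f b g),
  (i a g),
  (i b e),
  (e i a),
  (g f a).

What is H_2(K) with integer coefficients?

K has 9 vertices, 27 edges, 18 triangles.
rank ∂_2 = 18, rank ∂_3 = 0 ⇒ b_2 = 18 − 18 − 0 = 0. So H_2 = 0.

H_2 ≅ 0.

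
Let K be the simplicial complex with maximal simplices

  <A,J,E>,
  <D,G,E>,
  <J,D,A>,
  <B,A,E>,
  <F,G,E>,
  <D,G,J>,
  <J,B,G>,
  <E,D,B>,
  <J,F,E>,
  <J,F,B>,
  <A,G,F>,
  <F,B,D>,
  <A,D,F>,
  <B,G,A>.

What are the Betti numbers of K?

b_0 = 1, b_1 = 2, b_2 = 1.

Take the total order A < B < D < E < F < G < J on the vertex set. Then K (dimension 2) consists of the simplices:

  0-simplices (7): A, B, D, E, F, G, J
  1-simplices (21): AB, AD, AE, AF, AG, AJ, BD, BE, BF, BG, BJ, DE, DF, DG, DJ, EF, EG, EJ, FG, FJ, GJ
  2-simplices (14): ABE, ABG, ADF, ADJ, AEJ, AFG, BDE, BDF, BFJ, BGJ, DEG, DGJ, EFG, EFJ

giving chain groups C_0 ≅ Z^7, C_1 ≅ Z^21, C_2 ≅ Z^14.

∂_1: C_1 → C_0 is given by ∂[p,q] = [q] − [p].
The 7×21 boundary matrix has rank 6 and Smith normal form diag(1,1,1,1,1,1).

The boundary map ∂_2: C_2 → C_1 maps a triangle to the signed sum of its edges. For instance
  ∂BDE = DE − BE + BD,
  ∂AEJ = EJ − AJ + AE.
The 21×14 boundary matrix has rank 13 and Smith normal form diag(1,1,1,1,1,1,1,1,1,1,1,1,1).

From H_k ≅ ker(∂_k) / im(∂_{k+1}) we obtain:

  H_0: rank C_0 − rank ∂_1 = 7 − 6 = 1, and the invariant factors of ∂_1 are all 1, so H_0 ≅ Z.
  H_1: rank ker ∂_1 − rank ∂_2 = (21 − 6) − 13 = 2, and the invariant factors of ∂_2 are all 1, so H_1 ≅ Z^2.
  H_2: rank ker ∂_2 − rank ∂_3 = (14 − 13) − 0 = 1, and there is no ∂_3, so H_2 ≅ Z.

As a check, the Euler characteristic is 7 − 21 + 14 = 0, which agrees with 1 − 2 + 1 = 0.
(K is a triangulation of the torus T^2.)

Hence the Betti numbers are b_0 = 1, b_1 = 2, b_2 = 1.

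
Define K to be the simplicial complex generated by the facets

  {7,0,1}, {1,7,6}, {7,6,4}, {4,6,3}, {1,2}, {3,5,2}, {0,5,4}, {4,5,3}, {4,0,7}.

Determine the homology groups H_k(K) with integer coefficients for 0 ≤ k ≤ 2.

We work with the vertex ordering 0 < 1 < 2 < 3 < 4 < 5 < 6 < 7. The simplices of K, each written with vertices in increasing order, are:

  0-simplices (8): [0], [1], [2], [3], [4], [5], [6], [7]
  1-simplices (16): [0,1], [0,4], [0,5], [0,7], [1,2], [1,6], [1,7], [2,3], [2,5], [3,4], [3,5], [3,6], [4,5], [4,6], [4,7], [6,7]
  2-simplices (8): [0,1,7], [0,4,5], [0,4,7], [1,6,7], [2,3,5], [3,4,5], [3,4,6], [4,6,7]

so the chain groups are C_0 ≅ Z^8, C_1 ≅ Z^16, C_2 ≅ Z^8.

The boundary map ∂_1: C_1 → C_0 is given by ∂[p,q] = [q] − [p]. For instance
  ∂[3,5] = [5] − [3].
This gives a 8×16 integer matrix of rank 7; reducing to Smith normal form yields diagonal entries (1,1,1,1,1,1,1).

Boundary ∂_2: C_2 → C_1 acts by ∂[p,q,r] = [q,r] − [p,r] + [p,q]. For instance
  ∂[3,4,6] = [4,6] − [3,6] + [3,4],
  ∂[3,4,5] = [4,5] − [3,5] + [3,4].
As a 16×8 matrix over Z this has rank 8, with invariant factors (1,1,1,1,1,1,1,1).

Computing H_k = (kernel of ∂_k) / (image of ∂_{k+1}):

  H_0: rank C_0 − rank ∂_1 = 8 − 7 = 1, and the invariant factors of ∂_1 are all 1, so H_0 ≅ Z.
  H_1: rank ker ∂_1 − rank ∂_2 = (16 − 7) − 8 = 1, and the invariant factors of ∂_2 are all 1, so H_1 ≅ Z.
  H_2: rank ker ∂_2 − rank ∂_3 = (8 − 8) − 0 = 0, and there is no ∂_3, so H_2 ≅ 0.

As a check, the Euler characteristic is 8 − 16 + 8 = 0, which agrees with 1 − 1 + 0 = 0.

H_0 ≅ Z,  H_1 ≅ Z,  H_2 = 0.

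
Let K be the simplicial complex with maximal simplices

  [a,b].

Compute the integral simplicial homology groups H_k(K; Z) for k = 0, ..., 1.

H_0 ≅ Z,  H_1 = 0.

K has 2 vertices, 1 edge.
rank ∂_0 = 0, rank ∂_1 = 1 ⇒ b_0 = 2 − 0 − 1 = 1; all invariant factors of ∂_1 are 1 so no torsion. So H_0 ≅ Z.
rank ∂_1 = 1, rank ∂_2 = 0 ⇒ b_1 = 1 − 1 − 0 = 0. So H_1 ≅ 0.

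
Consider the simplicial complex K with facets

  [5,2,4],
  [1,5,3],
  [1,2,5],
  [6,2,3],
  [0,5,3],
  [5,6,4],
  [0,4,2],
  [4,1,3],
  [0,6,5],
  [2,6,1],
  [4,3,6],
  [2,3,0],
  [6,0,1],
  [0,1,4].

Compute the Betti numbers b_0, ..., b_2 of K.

b_0 = 1, b_1 = 2, b_2 = 1.

Take the total order 0 < 1 < 2 < 3 < 4 < 5 < 6 on the vertex set. Then K (dimension 2) consists of the simplices:

  0-simplices (7): [0], [1], [2], [3], [4], [5], [6]
  1-simplices (21): [0,1], [0,2], [0,3], [0,4], [0,5], [0,6], [1,2], [1,3], [1,4], [1,5], [1,6], [2,3], [2,4], [2,5], [2,6], [3,4], [3,5], [3,6], [4,5], [4,6], [5,6]
  2-simplices (14): [0,1,4], [0,1,6], [0,2,3], [0,2,4], [0,3,5], [0,5,6], [1,2,5], [1,2,6], [1,3,4], [1,3,5], [2,3,6], [2,4,5], [3,4,6], [4,5,6]

giving chain groups C_0 ≅ Z^7, C_1 ≅ Z^21, C_2 ≅ Z^14.

Boundary ∂_1: C_1 → C_0 is given by ∂[p,q] = [q] − [p].
The 7×21 boundary matrix has rank 6 and Smith normal form diag(1,1,1,1,1,1).

∂_2: C_2 → C_1 acts by ∂[p,q,r] = [q,r] − [p,r] + [p,q]. For instance
  ∂[1,2,5] = [2,5] − [1,5] + [1,2],
  ∂[0,5,6] = [5,6] − [0,6] + [0,5].
The 21×14 boundary matrix has rank 13 and Smith normal form diag(1,1,1,1,1,1,1,1,1,1,1,1,1).

Now H_k = ker ∂_k / im ∂_{k+1}, so:

  H_0: rank C_0 − rank ∂_1 = 7 − 6 = 1, and the invariant factors of ∂_1 are all 1, so H_0 = Z.
  H_1: rank ker ∂_1 − rank ∂_2 = (21 − 6) − 13 = 2, and the invariant factors of ∂_2 are all 1, so H_1 = Z^2.
  H_2: rank ker ∂_2 − rank ∂_3 = (14 − 13) − 0 = 1, and there is no ∂_3, so H_2 = Z.

Hence the Betti numbers are b_0 = 1, b_1 = 2, b_2 = 1.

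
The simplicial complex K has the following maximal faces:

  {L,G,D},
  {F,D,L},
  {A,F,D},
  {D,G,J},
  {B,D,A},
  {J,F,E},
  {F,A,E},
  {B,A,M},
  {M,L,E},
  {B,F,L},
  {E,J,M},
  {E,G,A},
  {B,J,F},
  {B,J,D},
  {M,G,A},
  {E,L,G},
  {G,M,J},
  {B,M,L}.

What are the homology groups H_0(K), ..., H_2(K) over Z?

H_0 ≅ Z,  H_1 ≅ Z ⊕ Z_2,  H_2 = 0.

Take the total order A < B < D < E < F < G < J < L < M on the vertex set. Then K (dimension 2) consists of the simplices:

  0-simplices (9): A, B, D, E, F, G, J, L, M
  1-simplices (27): AB, AD, AE, AF, AG, AM, BD, BF, BJ, BL, BM, DF, DG, DJ, DL, EF, EG, EJ, EL, EM, FJ, FL, GJ, GL, GM, JM, LM
  2-simplices (18): ABD, ABM, ADF, AEF, AEG, AGM, BDJ, BFJ, BFL, BLM, DFL, DGJ, DGL, EFJ, EGL, EJM, ELM, GJM

Hence C_0 ≅ Z^9, C_1 ≅ Z^27, C_2 ≅ Z^18.

The boundary map ∂_1: C_1 → C_0 sends each edge [p,q] (with p < q) to q − p.
The resulting 9×27 matrix has rank 8, and its Smith normal form has invariant factors (1,1,1,1,1,1,1,1).

The boundary map ∂_2: C_2 → C_1 maps a triangle to the signed sum of its edges. For instance
  ∂EGL = GL − EL + EG,
  ∂AEG = EG − AG + AE.
The 27×18 boundary matrix has rank 18 and Smith normal form diag(1,1,1,1,1,1,1,1,1,1,1,1,1,1,1,1,1,2).

Computing H_k = (kernel of ∂_k) / (image of ∂_{k+1}):

  H_0: rank C_0 − rank ∂_1 = 9 − 8 = 1, and the invariant factors of ∂_1 are all 1, so H_0 ≅ Z.
  H_1: rank ker ∂_1 − rank ∂_2 = (27 − 8) − 18 = 1, and ∂_2 has invariant factor 2 > 1, so H_1 ≅ Z ⊕ Z_2.
  H_2: rank ker ∂_2 − rank ∂_3 = (18 − 18) − 0 = 0, and there is no ∂_3, so H_2 ≅ 0.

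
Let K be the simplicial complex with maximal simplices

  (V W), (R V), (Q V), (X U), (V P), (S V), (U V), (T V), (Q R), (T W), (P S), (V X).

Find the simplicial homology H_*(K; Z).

H_0 ≅ Z,  H_1 ≅ Z^4.

Take the total order P < Q < R < S < T < U < V < W < X on the vertex set. Then K (dimension 1) consists of the simplices:

  0-simplices (9): P, Q, R, S, T, U, V, W, X
  1-simplices (12): PS, PV, QR, QV, RV, SV, TV, TW, UV, UX, VW, VX

Hence C_0 ≅ Z^9, C_1 ≅ Z^12.

The boundary map ∂_1: C_1 → C_0 is given by ∂[p,q] = [q] − [p].
The resulting 9×12 matrix has rank 8, and its Smith normal form has invariant factors (1,1,1,1,1,1,1,1).

From H_k ≅ ker(∂_k) / im(∂_{k+1}) we obtain:

  H_0: rank C_0 − rank ∂_1 = 9 − 8 = 1, and the invariant factors of ∂_1 are all 1, so H_0 ≅ Z.
  H_1: rank ker ∂_1 − rank ∂_2 = (12 − 8) − 0 = 4, and there is no ∂_2, so H_1 ≅ Z^4.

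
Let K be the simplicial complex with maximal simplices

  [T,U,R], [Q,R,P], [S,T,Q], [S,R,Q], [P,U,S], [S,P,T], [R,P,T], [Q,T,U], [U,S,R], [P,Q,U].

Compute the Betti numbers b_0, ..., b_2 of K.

We work with the vertex ordering P < Q < R < S < T < U. The simplices of K, each written with vertices in increasing order, are:

  0-simplices (6): P, Q, R, S, T, U
  1-simplices (15): PQ, PR, PS, PT, PU, QR, QS, QT, QU, RS, RT, RU, ST, SU, TU
  2-simplices (10): PQR, PQU, PRT, PST, PSU, QRS, QST, QTU, RSU, RTU

giving chain groups C_0 ≅ Z^6, C_1 ≅ Z^15, C_2 ≅ Z^10.

The boundary map ∂_1: C_1 → C_0 maps an edge to its endpoints' difference, ∂[p,q] = q − p. For instance
  ∂PS = S − P.
The resulting 6×15 matrix has rank 5, and its Smith normal form has invariant factors (1,1,1,1,1).

The boundary map ∂_2: C_2 → C_1 sends each 2-simplex [p,q,r] to [q,r] − [p,r] + [p,q]. For instance
  ∂QRS = RS − QS + QR,
  ∂PRT = RT − PT + PR.
The 15×10 boundary matrix has rank 10 and Smith normal form diag(1,1,1,1,1,1,1,1,1,2).

Computing H_k = (kernel of ∂_k) / (image of ∂_{k+1}):

  H_0: rank C_0 − rank ∂_1 = 6 − 5 = 1, and the invariant factors of ∂_1 are all 1, so H_0 ≅ Z.
  H_1: rank ker ∂_1 − rank ∂_2 = (15 − 5) − 10 = 0, and ∂_2 has invariant factor 2 > 1, so H_1 ≅ Z/2Z.
  H_2: rank ker ∂_2 − rank ∂_3 = (10 − 10) − 0 = 0, and there is no ∂_3, so H_2 ≅ 0.

Hence the Betti numbers are b_0 = 1, b_1 = 0, b_2 = 0.

b_0 = 1, b_1 = 0, b_2 = 0.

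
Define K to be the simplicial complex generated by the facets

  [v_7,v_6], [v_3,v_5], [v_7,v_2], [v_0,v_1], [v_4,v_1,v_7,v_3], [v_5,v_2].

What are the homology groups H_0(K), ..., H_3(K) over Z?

Fix the vertex order v_0 < v_1 < v_2 < v_3 < v_4 < v_5 < v_6 < v_7 and write every simplex with vertices in increasing order. Then dim K = 3 and the simplices of K are:

  0-simplices (8): [v_0], [v_1], [v_2], [v_3], [v_4], [v_5], [v_6], [v_7]
  1-simplices (11): [v_0,v_1], [v_1,v_3], [v_1,v_4], [v_1,v_7], [v_2,v_5], [v_2,v_7], [v_3,v_4], [v_3,v_5], [v_3,v_7], [v_4,v_7], [v_6,v_7]
  2-simplices (4): [v_1,v_3,v_4], [v_1,v_3,v_7], [v_1,v_4,v_7], [v_3,v_4,v_7]
  3-simplices (1): [v_1,v_3,v_4,v_7]

giving chain groups C_0 ≅ Z^8, C_1 ≅ Z^11, C_2 ≅ Z^4, C_3 ≅ Z^1.

∂_1: C_1 → C_0 sends each edge [p,q] (with p < q) to q − p. For instance
  ∂[v_1,v_7] = [v_7] − [v_1].
The 8×11 boundary matrix has rank 7 and Smith normal form diag(1,1,1,1,1,1,1).

Boundary ∂_2: C_2 → C_1 acts by ∂[p,q,r] = [q,r] − [p,r] + [p,q]. For instance
  ∂[v_1,v_3,v_4] = [v_3,v_4] − [v_1,v_4] + [v_1,v_3],
  ∂[v_1,v_3,v_7] = [v_3,v_7] − [v_1,v_7] + [v_1,v_3].
This gives a 11×4 integer matrix of rank 3; reducing to Smith normal form yields diagonal entries (1,1,1).

∂_3: C_3 → C_2 sends each 3-simplex σ to the alternating sum Σ_i (−1)^i (σ with its i-th vertex removed). For instance
  ∂[v_1,v_3,v_4,v_7] = [v_3,v_4,v_7] − [v_1,v_4,v_7] + [v_1,v_3,v_7] − [v_1,v_3,v_4].
The 4×1 boundary matrix has rank 1 and Smith normal form diag(1).

Now H_k = ker ∂_k / im ∂_{k+1}, so:

  H_0: rank C_0 − rank ∂_1 = 8 − 7 = 1, and the invariant factors of ∂_1 are all 1, so H_0 ≅ Z.
  H_1: rank ker ∂_1 − rank ∂_2 = (11 − 7) − 3 = 1, and the invariant factors of ∂_2 are all 1, so H_1 ≅ Z.
  H_2: rank ker ∂_2 − rank ∂_3 = (4 − 3) − 1 = 0, and the invariant factors of ∂_3 are all 1, so H_2 ≅ 0.
  H_3: rank ker ∂_3 − rank ∂_4 = (1 − 1) − 0 = 0, and there is no ∂_4, so H_3 ≅ 0.

H_0 ≅ Z,  H_1 ≅ Z,  H_2 = 0,  H_3 = 0.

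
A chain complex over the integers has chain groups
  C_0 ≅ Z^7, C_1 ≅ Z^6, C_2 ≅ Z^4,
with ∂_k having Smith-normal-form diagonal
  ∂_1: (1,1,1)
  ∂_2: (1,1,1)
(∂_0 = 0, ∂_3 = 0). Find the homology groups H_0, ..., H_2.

H_0 ≅ Z^4,  H_1 = 0,  H_2 ≅ Z.

H_0: b_0 = 7 − 0 − 3 = 4; torsion from ∂_1 factors > 1: none. So H_0 ≅ Z^4.
H_1: b_1 = 6 − 3 − 3 = 0; torsion from ∂_2 factors > 1: none. So H_1 ≅ 0.
H_2: b_2 = 4 − 3 − 0 = 1; torsion from ∂_3 factors > 1: none. So H_2 ≅ Z.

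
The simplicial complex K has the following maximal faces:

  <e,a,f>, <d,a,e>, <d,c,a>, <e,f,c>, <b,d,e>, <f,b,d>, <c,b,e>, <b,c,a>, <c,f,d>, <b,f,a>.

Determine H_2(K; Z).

H_2 = 0.

K has 6 vertices, 15 edges, 10 triangles.
rank ∂_2 = 10, rank ∂_3 = 0 ⇒ b_2 = 10 − 10 − 0 = 0. So H_2 = 0.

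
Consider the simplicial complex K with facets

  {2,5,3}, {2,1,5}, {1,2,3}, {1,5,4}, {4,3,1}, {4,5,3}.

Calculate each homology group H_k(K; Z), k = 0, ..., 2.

Order the vertices as 1 < 2 < 3 < 4 < 5. Listing each simplex with vertices in this order, K has dimension 2 with simplices:

  0-simplices (5): [1], [2], [3], [4], [5]
  1-simplices (9): [1,2], [1,3], [1,4], [1,5], [2,3], [2,5], [3,4], [3,5], [4,5]
  2-simplices (6): [1,2,3], [1,2,5], [1,3,4], [1,4,5], [2,3,5], [3,4,5]

so the chain groups are C_0 ≅ Z^5, C_1 ≅ Z^9, C_2 ≅ Z^6.

The boundary map ∂_1: C_1 → C_0 sends each edge [p,q] (with p < q) to q − p.
This gives a 5×9 integer matrix of rank 4; reducing to Smith normal form yields diagonal entries (1,1,1,1).

∂_2: C_2 → C_1 maps a triangle to the signed sum of its edges. For instance
  ∂[1,2,3] = [2,3] − [1,3] + [1,2],
  ∂[1,3,4] = [3,4] − [1,4] + [1,3].
This gives a 9×6 integer matrix of rank 5; reducing to Smith normal form yields diagonal entries (1,1,1,1,1).

Reading off H_k = ker ∂_k / im ∂_{k+1}:

  H_0: rank C_0 − rank ∂_1 = 5 − 4 = 1, and the invariant factors of ∂_1 are all 1, so H_0 = Z.
  H_1: rank ker ∂_1 − rank ∂_2 = (9 − 4) − 5 = 0, and the invariant factors of ∂_2 are all 1, so H_1 = 0.
  H_2: rank ker ∂_2 − rank ∂_3 = (6 − 5) − 0 = 1, and there is no ∂_3, so H_2 = Z.

As a check, the Euler characteristic is 5 − 9 + 6 = 2, which agrees with 1 − 0 + 1 = 2.

H_0 ≅ Z,  H_1 = 0,  H_2 ≅ Z.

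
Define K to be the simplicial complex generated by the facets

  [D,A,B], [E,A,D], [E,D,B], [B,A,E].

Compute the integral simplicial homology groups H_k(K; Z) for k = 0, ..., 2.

H_0 ≅ Z,  H_1 = 0,  H_2 ≅ Z.

K has 4 vertices, 6 edges, 4 triangles.
rank ∂_0 = 0, rank ∂_1 = 3 ⇒ b_0 = 4 − 0 − 3 = 1; all invariant factors of ∂_1 are 1 so no torsion. So H_0 = Z.
rank ∂_1 = 3, rank ∂_2 = 3 ⇒ b_1 = 6 − 3 − 3 = 0; all invariant factors of ∂_2 are 1 so no torsion. So H_1 = 0.
rank ∂_2 = 3, rank ∂_3 = 0 ⇒ b_2 = 4 − 3 − 0 = 1. So H_2 = Z.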